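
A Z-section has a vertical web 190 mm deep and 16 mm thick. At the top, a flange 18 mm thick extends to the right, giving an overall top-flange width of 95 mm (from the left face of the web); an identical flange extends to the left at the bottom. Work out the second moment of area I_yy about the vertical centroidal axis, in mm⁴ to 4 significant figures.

I_yy ≈ 7.961 × 10⁶ mm⁴

Break the section into simple shapes (no overlaps), measuring from the bottom-left corner of the bounding box.
Web: 16 × 190, A = 3 040 mm², x = 87 mm, Ī = 64853.3 mm⁴.
Top flange (beyond web): 79 × 18, A = 1 422 mm², x = 134.5 mm, Ī = 739 559 mm⁴.
Bottom flange (beyond web): 79 × 18, A = 1 422 mm², x = 39.5 mm, Ī = 739 559 mm⁴.
Centroid: x̄ = ΣA·x / ΣA = 87 mm.
Transfer each piece to the vertical centroidal axis using Ī + A·d² with d = x − 87:
  web: d = 0 mm → contributes +64853.3 mm⁴
  top flange (beyond web): d = 47.5 mm → contributes +3 947 946 mm⁴
  bottom flange (beyond web): d = -47.5 mm → contributes +3 947 946 mm⁴
Total I = 7 960 745 mm⁴.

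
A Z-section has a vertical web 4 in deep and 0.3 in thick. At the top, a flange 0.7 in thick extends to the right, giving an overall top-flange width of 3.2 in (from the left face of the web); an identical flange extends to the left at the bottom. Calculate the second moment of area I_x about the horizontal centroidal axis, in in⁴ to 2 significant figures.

Break the section into simple shapes (no overlaps), measuring from the bottom-left corner of the bounding box.
Web: 0.3 × 4, A = 1.2 in², y = 2 in, Ī = 1.6 in⁴.
Top flange (beyond web): 2.9 × 0.7, A = 2.03 in², y = 3.65 in, Ī = 0.08289 in⁴.
Bottom flange (beyond web): 2.9 × 0.7, A = 2.03 in², y = 0.35 in, Ī = 0.08289 in⁴.
Centroid: ȳ = ΣA·y / ΣA = 2 in.
Transfer each piece to the horizontal centroidal axis using Ī + A·d² with d = y − 2:
  web: d = 0 in → contributes +1.6 in⁴
  top flange (beyond web): d = 1.65 in → contributes +5.61 in⁴
  bottom flange (beyond web): d = -1.65 in → contributes +5.61 in⁴
Total I = 12.82 in⁴.

I_x ≈ 13 in⁴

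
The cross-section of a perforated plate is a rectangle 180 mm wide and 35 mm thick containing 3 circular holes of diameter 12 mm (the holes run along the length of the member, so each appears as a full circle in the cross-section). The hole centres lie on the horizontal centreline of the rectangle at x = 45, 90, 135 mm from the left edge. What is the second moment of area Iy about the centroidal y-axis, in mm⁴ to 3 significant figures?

Break the section into simple shapes (no overlaps), measuring from the bottom-left corner of the bounding box.
Plate: 180 × 35, A = 6 300 mm², x = 90 mm, Ī = 17 010 000 mm⁴.
Hole 1 (subtracted): ⌀12, A = 113.1 mm², x = 45 mm, Ī = 1017.9 mm⁴.
Hole 2 (subtracted): ⌀12, A = 113.1 mm², x = 90 mm, Ī = 1017.9 mm⁴.
Hole 3 (subtracted): ⌀12, A = 113.1 mm², x = 135 mm, Ī = 1017.9 mm⁴.
By symmetry the centroid is at mid-width, x̄ = 90 mm.
Transfer each piece to the centroidal y-axis using Ī + A·d² with d = x − 90:
  plate: d = 0 mm → contributes +17 010 000 mm⁴
  hole 1: d = -45 mm → contributes −230 040 mm⁴
  hole 2: d = 0 mm → contributes −1017.9 mm⁴
  hole 3: d = 45 mm → contributes −230 040 mm⁴
Total I = 16 548 902 mm⁴.

Iy ≈ 1.65 × 10⁷ mm⁴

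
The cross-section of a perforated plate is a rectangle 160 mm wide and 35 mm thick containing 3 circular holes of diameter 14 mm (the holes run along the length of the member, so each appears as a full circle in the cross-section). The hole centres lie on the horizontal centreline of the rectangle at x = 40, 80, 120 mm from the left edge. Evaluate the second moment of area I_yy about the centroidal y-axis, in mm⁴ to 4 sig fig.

Split into non-overlapping primitives; take the origin at the lower-left of the bounding box.
Plate: 160 × 35, A = 5 600 mm², x = 80 mm, Ī = 11 946 667 mm⁴.
Hole 1 (subtracted): ⌀14, A = 153.938 mm², x = 40 mm, Ī = 1885.74 mm⁴.
Hole 2 (subtracted): ⌀14, A = 153.938 mm², x = 80 mm, Ī = 1885.74 mm⁴.
Hole 3 (subtracted): ⌀14, A = 153.938 mm², x = 120 mm, Ī = 1885.74 mm⁴.
By symmetry the centroid is at mid-width, x̄ = 80 mm.
Transfer each piece to the centroidal y-axis using Ī + A·d² with d = x − 80:
  plate: d = 0 mm → contributes +11 946 667 mm⁴
  hole 1: d = -40 mm → contributes −248 187 mm⁴
  hole 2: d = 0 mm → contributes −1885.74 mm⁴
  hole 3: d = 40 mm → contributes −248 187 mm⁴
Total I = 11 448 408 mm⁴.

I_yy ≈ 1.145 × 10⁷ mm⁴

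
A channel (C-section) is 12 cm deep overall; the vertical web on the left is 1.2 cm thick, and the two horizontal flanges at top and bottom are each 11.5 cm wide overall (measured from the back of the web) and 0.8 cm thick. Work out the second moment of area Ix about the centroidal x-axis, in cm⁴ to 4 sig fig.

Treat the section as a set of non-overlapping primitives; coordinates are from the bounding-box lower-left.
Web: 1.2 × 12, A = 14.4 cm², y = 6 cm, Ī = 172.8 cm⁴.
Top flange (beyond web): 10.3 × 0.8, A = 8.24 cm², y = 11.6 cm, Ī = 0.439467 cm⁴.
Bottom flange (beyond web): 10.3 × 0.8, A = 8.24 cm², y = 0.4 cm, Ī = 0.439467 cm⁴.
By symmetry the centroid is at mid-height, ȳ = 6 cm.
Transfer each piece to the centroidal x-axis using Ī + A·d² with d = y − 6:
  web: d = 0 cm → contributes +172.8 cm⁴
  top flange (beyond web): d = 5.6 cm → contributes +258.846 cm⁴
  bottom flange (beyond web): d = -5.6 cm → contributes +258.846 cm⁴
Total I = 690.492 cm⁴.

Ix ≈ 690.5 cm⁴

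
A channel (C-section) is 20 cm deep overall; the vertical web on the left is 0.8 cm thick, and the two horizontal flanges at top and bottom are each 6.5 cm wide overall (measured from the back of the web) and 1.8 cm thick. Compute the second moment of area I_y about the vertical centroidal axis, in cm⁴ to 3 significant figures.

Break the section into simple shapes (no overlaps), measuring from the bottom-left corner of the bounding box.
Web: 0.8 × 20, A = 16 cm², x = 0.4 cm, Ī = 0.85333 cm⁴.
Top flange (beyond web): 5.7 × 1.8, A = 10.26 cm², x = 3.65 cm, Ī = 27.779 cm⁴.
Bottom flange (beyond web): 5.7 × 1.8, A = 10.26 cm², x = 3.65 cm, Ī = 27.779 cm⁴.
Centroid: x̄ = ΣA·x / ΣA = 2.2261 cm.
Transfer each piece to the vertical centroidal axis using Ī + A·d² with d = x − 2.2261:
  web: d = -1.8261 cm → contributes +54.209 cm⁴
  top flange (beyond web): d = 1.4239 cm → contributes +48.58 cm⁴
  bottom flange (beyond web): d = 1.4239 cm → contributes +48.58 cm⁴
Total I = 151.37 cm⁴.

I_y ≈ 151 cm⁴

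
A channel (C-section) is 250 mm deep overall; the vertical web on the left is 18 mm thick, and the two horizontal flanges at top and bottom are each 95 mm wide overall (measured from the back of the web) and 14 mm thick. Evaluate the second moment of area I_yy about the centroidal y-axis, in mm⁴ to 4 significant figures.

Decompose the section into non-overlapping parts with the origin at the bottom-left of its bounding rectangle.
Web: 18 × 250, A = 4 500 mm², x = 9 mm, Ī = 121 500 mm⁴.
Top flange (beyond web): 77 × 14, A = 1 078 mm², x = 56.5 mm, Ī = 532 622 mm⁴.
Bottom flange (beyond web): 77 × 14, A = 1 078 mm², x = 56.5 mm, Ī = 532 622 mm⁴.
Centroid: x̄ = ΣA·x / ΣA = 24.3861 mm.
Transfer each piece to the centroidal y-axis using Ī + A·d² with d = x − 24.3861:
  web: d = -15.3861 mm → contributes +1 186 797 mm⁴
  top flange (beyond web): d = 32.1139 mm → contributes +1 644 365 mm⁴
  bottom flange (beyond web): d = 32.1139 mm → contributes +1 644 365 mm⁴
Total I = 4 475 526 mm⁴.

I_yy ≈ 4.476 × 10⁶ mm⁴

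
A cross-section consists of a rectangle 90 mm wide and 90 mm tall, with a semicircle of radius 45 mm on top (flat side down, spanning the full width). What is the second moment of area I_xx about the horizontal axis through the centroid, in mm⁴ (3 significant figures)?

I_xx ≈ 1.53 × 10⁷ mm⁴

Treat the section as a set of non-overlapping primitives; coordinates are from the bounding-box lower-left.
Rectangular body: 90 × 90, A = 8 100 mm², y = 45 mm, Ī = 5 467 500 mm⁴.
Semicircular cap: semicircle r = 45, A = 3180.9 mm², y = 109.1 mm, Ī = 450 072 mm⁴.
Centroid: ȳ = ΣA·y / ΣA = 63.074 mm.
Transfer each piece to the horizontal axis through the centroid using Ī + A·d² with d = y − 63.074:
  rectangular body: d = -18.074 mm → contributes +8 113 484 mm⁴
  semicircular cap: d = 46.025 mm → contributes +7 188 015 mm⁴
Total I = 15 301 499 mm⁴.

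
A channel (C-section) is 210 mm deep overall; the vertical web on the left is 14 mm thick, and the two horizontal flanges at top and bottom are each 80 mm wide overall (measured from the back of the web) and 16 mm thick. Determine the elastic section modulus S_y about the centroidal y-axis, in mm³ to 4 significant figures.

S_y ≈ 4.942 × 10⁴ mm³

Treat the section as a set of non-overlapping primitives; coordinates are from the bounding-box lower-left.
Web: 14 × 210, A = 2 940 mm², x = 7 mm, Ī = 48 020 mm⁴.
Top flange (beyond web): 66 × 16, A = 1 056 mm², x = 47 mm, Ī = 383 328 mm⁴.
Bottom flange (beyond web): 66 × 16, A = 1 056 mm², x = 47 mm, Ī = 383 328 mm⁴.
Centroid: x̄ = ΣA·x / ΣA = 23.7221 mm.
Transfer each piece to the centroidal y-axis using Ī + A·d² with d = x − 23.7221:
  web: d = -16.7221 mm → contributes +870 127 mm⁴
  top flange (beyond web): d = 23.2779 mm → contributes +955 533 mm⁴
  bottom flange (beyond web): d = 23.2779 mm → contributes +955 533 mm⁴
Total I = 2 781 194 mm⁴.
Extreme fibre distance c = 56.2779 mm; S = I/c = 49418.9 mm³.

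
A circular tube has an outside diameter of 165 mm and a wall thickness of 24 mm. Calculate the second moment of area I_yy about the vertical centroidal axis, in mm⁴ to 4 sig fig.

Decompose the section into non-overlapping parts with the origin at the bottom-left of its bounding rectangle.
Outer circle: ⌀165, A = 21382.5 mm², x = 82.5 mm, Ī = 36 383 601 mm⁴.
Bore (subtracted): ⌀117, A = 10751.3 mm², x = 82.5 mm, Ī = 9 198 422 mm⁴.
By symmetry the centroid is at mid-width, x̄ = 82.5 mm.
All pieces are centred on the vertical centroidal axis, so I = ΣĪ (holes subtracted) = 27 185 178 mm⁴.

I_yy ≈ 2.719 × 10⁷ mm⁴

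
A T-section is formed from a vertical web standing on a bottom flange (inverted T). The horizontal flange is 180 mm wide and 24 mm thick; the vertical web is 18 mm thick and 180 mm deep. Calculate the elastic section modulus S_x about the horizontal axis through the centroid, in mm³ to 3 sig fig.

Split into non-overlapping primitives; take the origin at the lower-left of the bounding box.
Flange: 180 × 24, A = 4 320 mm², y = 12 mm, Ī = 207 360 mm⁴.
Web: 18 × 180, A = 3 240 mm², y = 114 mm, Ī = 8 748 000 mm⁴.
Centroid: ȳ = ΣA·y / ΣA = 55.714 mm.
Transfer each piece to the horizontal axis through the centroid using Ī + A·d² with d = y − 55.714:
  flange: d = -43.714 mm → contributes +8 462 616 mm⁴
  web: d = 58.286 mm → contributes +19 755 007 mm⁴
Total I = 28 217 623 mm⁴.
Extreme fibre distance c = 148.29 mm; S = I/c = 190 292 mm³.

S_x ≈ 1.90 × 10⁵ mm³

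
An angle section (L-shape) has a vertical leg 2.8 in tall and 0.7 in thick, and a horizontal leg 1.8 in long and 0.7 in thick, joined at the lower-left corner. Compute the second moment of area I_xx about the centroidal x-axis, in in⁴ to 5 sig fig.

I_xx ≈ 1.9215 in⁴

Treat the section as a set of non-overlapping primitives; coordinates are from the bounding-box lower-left.
Vertical leg: 0.7 × 2.8, A = 1.96 in², y = 1.4 in, Ī = 1.280533 in⁴.
Horizontal leg (remainder): 1.1 × 0.7, A = 0.77 in², y = 0.35 in, Ī = 0.03144167 in⁴.
Centroid: ȳ = ΣA·y / ΣA = 1.103846 in.
Transfer each piece to the centroidal x-axis using Ī + A·d² with d = y − 1.103846:
  vertical leg: d = 0.2961538 in → contributes +1.452439 in⁴
  horizontal leg (remainder): d = -0.7538462 in → contributes +0.4690204 in⁴
Total I = 1.92146 in⁴.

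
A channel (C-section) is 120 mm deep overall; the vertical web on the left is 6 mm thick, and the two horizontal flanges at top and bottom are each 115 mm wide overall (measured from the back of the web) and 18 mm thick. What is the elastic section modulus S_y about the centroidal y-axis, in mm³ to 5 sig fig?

Split into non-overlapping primitives; take the origin at the lower-left of the bounding box.
Web: 6 × 120, A = 720 mm², x = 3 mm, Ī = 2 160 mm⁴.
Top flange (beyond web): 109 × 18, A = 1 962 mm², x = 60.5 mm, Ī = 1 942 544 mm⁴.
Bottom flange (beyond web): 109 × 18, A = 1 962 mm², x = 60.5 mm, Ī = 1 942 544 mm⁴.
Centroid: x̄ = ΣA·x / ΣA = 51.58527 mm.
Transfer each piece to the centroidal y-axis using Ī + A·d² with d = x − 51.58527:
  web: d = -48.58527 mm → contributes +1 701 741 mm⁴
  top flange (beyond web): d = 8.914729 mm → contributes +2 098 468 mm⁴
  bottom flange (beyond web): d = 8.914729 mm → contributes +2 098 468 mm⁴
Total I = 5 898 677 mm⁴.
Extreme fibre distance c = 63.41473 mm; S = I/c = 93017.46 mm³.

S_y ≈ 9.3017 × 10⁴ mm³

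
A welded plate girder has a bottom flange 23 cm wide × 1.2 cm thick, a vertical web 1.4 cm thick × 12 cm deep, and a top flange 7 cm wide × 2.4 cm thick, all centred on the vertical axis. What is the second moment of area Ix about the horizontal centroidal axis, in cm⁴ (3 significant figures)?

Ix ≈ 2220 cm⁴

Treat the section as a set of non-overlapping primitives; coordinates are from the bounding-box lower-left.
Bottom plate: 23 × 1.2, A = 27.6 cm², y = 0.6 cm, Ī = 3.312 cm⁴.
Web plate: 1.4 × 12, A = 16.8 cm², y = 7.2 cm, Ī = 201.6 cm⁴.
Top plate: 7 × 2.4, A = 16.8 cm², y = 14.4 cm, Ī = 8.064 cm⁴.
Centroid: ȳ = ΣA·y / ΣA = 6.2 cm.
Transfer each piece to the horizontal centroidal axis using Ī + A·d² with d = y − 6.2:
  bottom plate: d = -5.6 cm → contributes +868.85 cm⁴
  web plate: d = 1 cm → contributes +218.4 cm⁴
  top plate: d = 8.2 cm → contributes +1137.7 cm⁴
Total I = 2224.9 cm⁴.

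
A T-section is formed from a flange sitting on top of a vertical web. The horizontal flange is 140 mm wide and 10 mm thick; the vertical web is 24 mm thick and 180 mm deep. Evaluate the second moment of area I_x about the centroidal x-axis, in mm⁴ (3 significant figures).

I_x ≈ 2.12 × 10⁷ mm⁴

Split into non-overlapping primitives; take the origin at the lower-left of the bounding box.
Flange: 140 × 10, A = 1 400 mm², y = 185 mm, Ī = 11 667 mm⁴.
Web: 24 × 180, A = 4 320 mm², y = 90 mm, Ī = 11 664 000 mm⁴.
Centroid: ȳ = ΣA·y / ΣA = 113.25 mm.
Transfer each piece to the centroidal x-axis using Ī + A·d² with d = y − 113.25:
  flange: d = 71.748 mm → contributes +7 218 603 mm⁴
  web: d = -23.252 mm → contributes +13 999 581 mm⁴
Total I = 21 218 184 mm⁴.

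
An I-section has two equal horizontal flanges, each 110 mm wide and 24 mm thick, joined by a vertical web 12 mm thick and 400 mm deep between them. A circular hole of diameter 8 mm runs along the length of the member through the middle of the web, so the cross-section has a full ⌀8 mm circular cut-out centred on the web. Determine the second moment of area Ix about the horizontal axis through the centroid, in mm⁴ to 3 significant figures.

Ix ≈ 3.02 × 10⁸ mm⁴

Decompose the section into non-overlapping parts with the origin at the bottom-left of its bounding rectangle.
Bottom flange: 110 × 24, A = 2 640 mm², y = 12 mm, Ī = 126 720 mm⁴.
Web: 12 × 400, A = 4 800 mm², y = 224 mm, Ī = 64 000 000 mm⁴.
Top flange: 110 × 24, A = 2 640 mm², y = 436 mm, Ī = 126 720 mm⁴.
Hole (subtracted): ⌀8, A = 50.265 mm², y = 224 mm, Ī = 201.06 mm⁴.
By symmetry the centroid is at mid-height, ȳ = 224 mm.
Transfer each piece to the horizontal axis through the centroid using Ī + A·d² with d = y − 224:
  bottom flange: d = -212 mm → contributes +118 778 880 mm⁴
  web: d = 0 mm → contributes +64 000 000 mm⁴
  top flange: d = 212 mm → contributes +118 778 880 mm⁴
  hole: d = 0 mm → contributes −201.06 mm⁴
Total I = 301 557 559 mm⁴.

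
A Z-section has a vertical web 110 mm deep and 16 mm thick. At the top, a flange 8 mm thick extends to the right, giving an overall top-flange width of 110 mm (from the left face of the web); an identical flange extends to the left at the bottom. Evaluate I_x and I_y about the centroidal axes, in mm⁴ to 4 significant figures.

Treat the section as a set of non-overlapping primitives; coordinates are from the bounding-box lower-left.
Web: 16 × 110, A = 1 760 mm², y = 55 mm, Ī = 1 774 667 mm⁴.
Top flange (beyond web): 94 × 8, A = 752 mm², y = 106 mm, Ī = 4010.67 mm⁴.
Bottom flange (beyond web): 94 × 8, A = 752 mm², y = 4 mm, Ī = 4010.67 mm⁴.
Centroid: ȳ = ΣA·y / ΣA = 55 mm.
Transfer each piece to the centroidal x-axis using Ī + A·d² with d = y − 55:
  web: d = 0 mm → contributes +1 774 667 mm⁴
  top flange (beyond web): d = 51 mm → contributes +1 959 963 mm⁴
  bottom flange (beyond web): d = -51 mm → contributes +1 959 963 mm⁴
Total I = 5 694 592 mm⁴.
For the y-axis: x̄ = 102 mm.
Repeating about the centroidal y-axis gives I_y = 5 694 592 mm⁴.

I_x ≈ 5.695 × 10⁶ mm⁴, I_y ≈ 5.695 × 10⁶ mm⁴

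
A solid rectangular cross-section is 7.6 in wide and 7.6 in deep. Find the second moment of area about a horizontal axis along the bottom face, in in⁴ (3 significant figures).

I_base ≈ 1110 in⁴

The section: 7.6 × 7.6, A = 57.76 in², y = 3.8 in, Ī = 278.02 in⁴.
Transfer it to a horizontal axis along the bottom face using Ī + A·d² with d = y − 0:
  the section: d = 3.8 in → contributes +1112.1 in⁴
Total I = 1112.1 in⁴.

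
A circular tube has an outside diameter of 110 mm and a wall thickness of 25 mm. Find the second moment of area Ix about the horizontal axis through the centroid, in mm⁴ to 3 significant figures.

Ix ≈ 6.55 × 10⁶ mm⁴

Treat the section as a set of non-overlapping primitives; coordinates are from the bounding-box lower-left.
Outer circle: ⌀110, A = 9503.3 mm², y = 55 mm, Ī = 7 186 884 mm⁴.
Bore (subtracted): ⌀60, A = 2827.4 mm², y = 55 mm, Ī = 636 173 mm⁴.
By symmetry the centroid is at mid-height, ȳ = 55 mm.
All pieces are centred on the horizontal axis through the centroid, so I = ΣĪ (holes subtracted) = 6 550 712 mm⁴.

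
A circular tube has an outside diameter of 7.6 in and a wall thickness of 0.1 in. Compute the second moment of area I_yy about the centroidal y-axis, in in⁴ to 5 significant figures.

Decompose the section into non-overlapping parts with the origin at the bottom-left of its bounding rectangle.
Outer circle: ⌀7.6, A = 45.3646 in², x = 3.8 in, Ī = 163.7662 in⁴.
Bore (subtracted): ⌀7.4, A = 43.0084 in², x = 3.8 in, Ī = 147.1963 in⁴.
By symmetry the centroid is at mid-width, x̄ = 3.8 in.
All pieces are centred on the centroidal y-axis, so I = ΣĪ (holes subtracted) = 16.56994 in⁴.

I_yy ≈ 16.570 in⁴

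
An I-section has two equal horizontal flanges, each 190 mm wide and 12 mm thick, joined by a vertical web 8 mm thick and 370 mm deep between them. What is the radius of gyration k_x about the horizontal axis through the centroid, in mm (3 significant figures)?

Decompose the section into non-overlapping parts with the origin at the bottom-left of its bounding rectangle.
Bottom flange: 190 × 12, A = 2 280 mm², y = 6 mm, Ī = 27 360 mm⁴.
Web: 8 × 370, A = 2 960 mm², y = 197 mm, Ī = 33 768 667 mm⁴.
Top flange: 190 × 12, A = 2 280 mm², y = 388 mm, Ī = 27 360 mm⁴.
By symmetry the centroid is at mid-height, ȳ = 197 mm.
Transfer each piece to the horizontal axis through the centroid using Ī + A·d² with d = y − 197:
  bottom flange: d = -191 mm → contributes +83 204 040 mm⁴
  web: d = 0 mm → contributes +33 768 667 mm⁴
  top flange: d = 191 mm → contributes +83 204 040 mm⁴
Total I = 200 176 747 mm⁴.
Radius of gyration: k = √(I/A) = √(200 176 747 / 7 520) = 163.15 mm.

k_x ≈ 163 mm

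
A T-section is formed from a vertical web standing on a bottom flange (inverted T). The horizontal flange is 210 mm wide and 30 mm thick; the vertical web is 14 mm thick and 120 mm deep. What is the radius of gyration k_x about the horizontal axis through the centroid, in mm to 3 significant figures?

k_x ≈ 35.3 mm

Split into non-overlapping primitives; take the origin at the lower-left of the bounding box.
Flange: 210 × 30, A = 6 300 mm², y = 15 mm, Ī = 472 500 mm⁴.
Web: 14 × 120, A = 1 680 mm², y = 90 mm, Ī = 2 016 000 mm⁴.
Centroid: ȳ = ΣA·y / ΣA = 30.789 mm.
Transfer each piece to the horizontal axis through the centroid using Ī + A·d² with d = y − 30.789:
  flange: d = -15.789 mm → contributes +2 043 137 mm⁴
  web: d = 59.211 mm → contributes +7 905 889 mm⁴
Total I = 9 949 026 mm⁴.
Radius of gyration: k = √(I/A) = √(9 949 026 / 7 980) = 35.309 mm.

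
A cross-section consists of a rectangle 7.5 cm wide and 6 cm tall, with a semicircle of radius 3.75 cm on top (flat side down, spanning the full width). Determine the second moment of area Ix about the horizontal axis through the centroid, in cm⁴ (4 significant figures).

Split into non-overlapping primitives; take the origin at the lower-left of the bounding box.
Rectangular body: 7.5 × 6, A = 45 cm², y = 3 cm, Ī = 135 cm⁴.
Semicircular cap: semicircle r = 3.75, A = 22.0893 cm², y = 7.59155 cm, Ī = 21.7049 cm⁴.
Centroid: ȳ = ΣA·y / ΣA = 4.51178 cm.
Transfer each piece to the horizontal axis through the centroid using Ī + A·d² with d = y − 4.51178:
  rectangular body: d = -1.51178 cm → contributes +237.846 cm⁴
  semicircular cap: d = 3.07977 cm → contributes +231.222 cm⁴
Total I = 469.068 cm⁴.

Ix ≈ 469.1 cm⁴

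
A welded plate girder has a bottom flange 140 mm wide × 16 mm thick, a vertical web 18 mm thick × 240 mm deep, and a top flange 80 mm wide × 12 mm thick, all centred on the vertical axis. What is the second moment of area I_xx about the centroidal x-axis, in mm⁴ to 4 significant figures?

Decompose the section into non-overlapping parts with the origin at the bottom-left of its bounding rectangle.
Bottom plate: 140 × 16, A = 2 240 mm², y = 8 mm, Ī = 47786.7 mm⁴.
Web plate: 18 × 240, A = 4 320 mm², y = 136 mm, Ī = 20 736 000 mm⁴.
Top plate: 80 × 12, A = 960 mm², y = 262 mm, Ī = 11 520 mm⁴.
Centroid: ȳ = ΣA·y / ΣA = 113.957 mm.
Transfer each piece to the centroidal x-axis using Ī + A·d² with d = y − 113.957:
  bottom plate: d = -105.957 mm → contributes +25 196 223 mm⁴
  web plate: d = 22.0426 mm → contributes +22 834 976 mm⁴
  top plate: d = 148.043 mm → contributes +21 051 454 mm⁴
Total I = 69 082 653 mm⁴.

I_xx ≈ 6.908 × 10⁷ mm⁴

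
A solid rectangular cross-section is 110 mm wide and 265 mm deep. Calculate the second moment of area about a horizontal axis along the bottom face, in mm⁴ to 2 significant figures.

The section: 110 × 265, A = 29 150 mm², y = 132.5 mm, Ī = 170 588 229 mm⁴.
Transfer it to a horizontal axis along the bottom face using Ī + A·d² with d = y − 0:
  the section: d = 132.5 mm → contributes +682 352 917 mm⁴
Total I = 682 352 917 mm⁴.

I_base ≈ 6.8 × 10⁸ mm⁴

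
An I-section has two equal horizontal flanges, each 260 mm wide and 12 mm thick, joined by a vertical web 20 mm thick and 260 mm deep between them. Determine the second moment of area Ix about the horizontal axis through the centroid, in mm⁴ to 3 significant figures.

Ix ≈ 1.45 × 10⁸ mm⁴

Break the section into simple shapes (no overlaps), measuring from the bottom-left corner of the bounding box.
Bottom flange: 260 × 12, A = 3 120 mm², y = 6 mm, Ī = 37 440 mm⁴.
Web: 20 × 260, A = 5 200 mm², y = 142 mm, Ī = 29 293 333 mm⁴.
Top flange: 260 × 12, A = 3 120 mm², y = 278 mm, Ī = 37 440 mm⁴.
By symmetry the centroid is at mid-height, ȳ = 142 mm.
Transfer each piece to the horizontal axis through the centroid using Ī + A·d² with d = y − 142:
  bottom flange: d = -136 mm → contributes +57 744 960 mm⁴
  web: d = 0 mm → contributes +29 293 333 mm⁴
  top flange: d = 136 mm → contributes +57 744 960 mm⁴
Total I = 144 783 253 mm⁴.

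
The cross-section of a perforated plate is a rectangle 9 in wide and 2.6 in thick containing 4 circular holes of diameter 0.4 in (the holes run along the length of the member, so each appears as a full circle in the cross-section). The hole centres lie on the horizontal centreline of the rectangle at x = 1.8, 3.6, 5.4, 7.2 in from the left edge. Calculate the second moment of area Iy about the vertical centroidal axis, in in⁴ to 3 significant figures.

Treat the section as a set of non-overlapping primitives; coordinates are from the bounding-box lower-left.
Plate: 9 × 2.6, A = 23.4 in², x = 4.5 in, Ī = 157.95 in⁴.
Hole 1 (subtracted): ⌀0.4, A = 0.12566 in², x = 1.8 in, Ī = 0.0012566 in⁴.
Hole 2 (subtracted): ⌀0.4, A = 0.12566 in², x = 3.6 in, Ī = 0.0012566 in⁴.
Hole 3 (subtracted): ⌀0.4, A = 0.12566 in², x = 5.4 in, Ī = 0.0012566 in⁴.
Hole 4 (subtracted): ⌀0.4, A = 0.12566 in², x = 7.2 in, Ī = 0.0012566 in⁴.
By symmetry the centroid is at mid-width, x̄ = 4.5 in.
Transfer each piece to the vertical centroidal axis using Ī + A·d² with d = x − 4.5:
  plate: d = 0 in → contributes +157.95 in⁴
  hole 1: d = -2.7 in → contributes −0.91735 in⁴
  hole 2: d = -0.9 in → contributes −0.10304 in⁴
  hole 3: d = 0.9 in → contributes −0.10304 in⁴
  hole 4: d = 2.7 in → contributes −0.91735 in⁴
Total I = 155.91 in⁴.

Iy ≈ 156 in⁴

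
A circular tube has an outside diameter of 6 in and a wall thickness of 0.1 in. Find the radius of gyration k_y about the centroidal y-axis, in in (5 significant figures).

Split into non-overlapping primitives; take the origin at the lower-left of the bounding box.
Outer circle: ⌀6, A = 28.27433 in², x = 3 in, Ī = 63.61725 in⁴.
Bore (subtracted): ⌀5.8, A = 26.42079 in², x = 3 in, Ī = 55.54972 in⁴.
By symmetry the centroid is at mid-width, x̄ = 3 in.
All pieces are centred on the centroidal y-axis, so I = ΣĪ (holes subtracted) = 8.067531 in⁴.
Radius of gyration: k = √(I/A) = √(8.067531 / 1.85354) = 2.086265 in.

k_y ≈ 2.0863 in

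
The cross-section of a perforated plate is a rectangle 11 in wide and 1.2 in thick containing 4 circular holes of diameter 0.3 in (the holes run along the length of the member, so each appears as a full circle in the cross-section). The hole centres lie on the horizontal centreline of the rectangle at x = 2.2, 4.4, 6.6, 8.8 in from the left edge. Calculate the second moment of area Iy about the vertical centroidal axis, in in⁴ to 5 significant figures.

Iy ≈ 131.39 in⁴

Break the section into simple shapes (no overlaps), measuring from the bottom-left corner of the bounding box.
Plate: 11 × 1.2, A = 13.2 in², x = 5.5 in, Ī = 133.1 in⁴.
Hole 1 (subtracted): ⌀0.3, A = 0.07068583 in², x = 2.2 in, Ī = 0.0003976078 in⁴.
Hole 2 (subtracted): ⌀0.3, A = 0.07068583 in², x = 4.4 in, Ī = 0.0003976078 in⁴.
Hole 3 (subtracted): ⌀0.3, A = 0.07068583 in², x = 6.6 in, Ī = 0.0003976078 in⁴.
Hole 4 (subtracted): ⌀0.3, A = 0.07068583 in², x = 8.8 in, Ī = 0.0003976078 in⁴.
By symmetry the centroid is at mid-width, x̄ = 5.5 in.
Transfer each piece to the vertical centroidal axis using Ī + A·d² with d = x − 5.5:
  plate: d = 0 in → contributes +133.1 in⁴
  hole 1: d = -3.3 in → contributes −0.7701663 in⁴
  hole 2: d = -1.1 in → contributes −0.08592747 in⁴
  hole 3: d = 1.1 in → contributes −0.08592747 in⁴
  hole 4: d = 3.3 in → contributes −0.7701663 in⁴
Total I = 131.3878 in⁴.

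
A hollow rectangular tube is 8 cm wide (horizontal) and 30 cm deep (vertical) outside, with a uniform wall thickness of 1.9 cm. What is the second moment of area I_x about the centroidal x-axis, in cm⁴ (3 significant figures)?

Split into non-overlapping primitives; take the origin at the lower-left of the bounding box.
Outer rectangle: 8 × 30, A = 240 cm², y = 15 cm, Ī = 18 000 cm⁴.
Inner void (subtracted): 4.2 × 26.2, A = 110.04 cm², y = 15 cm, Ī = 6294.7 cm⁴.
By symmetry the centroid is at mid-height, ȳ = 15 cm.
All pieces are centred on the centroidal x-axis, so I = ΣĪ (holes subtracted) = 11 705 cm⁴.

I_x ≈ 1.17 × 10⁴ cm⁴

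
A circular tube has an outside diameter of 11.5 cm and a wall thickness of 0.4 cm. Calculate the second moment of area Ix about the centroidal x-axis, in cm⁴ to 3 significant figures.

Split into non-overlapping primitives; take the origin at the lower-left of the bounding box.
Outer circle: ⌀11.5, A = 103.87 cm², y = 5.75 cm, Ī = 858.54 cm⁴.
Bore (subtracted): ⌀10.7, A = 89.92 cm², y = 5.75 cm, Ī = 643.44 cm⁴.
By symmetry the centroid is at mid-height, ȳ = 5.75 cm.
All pieces are centred on the centroidal x-axis, so I = ΣĪ (holes subtracted) = 215.11 cm⁴.

Ix ≈ 215 cm⁴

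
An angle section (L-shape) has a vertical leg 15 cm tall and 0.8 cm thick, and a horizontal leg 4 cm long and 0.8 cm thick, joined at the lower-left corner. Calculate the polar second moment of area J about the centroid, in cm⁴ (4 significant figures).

J ≈ 342.8 cm⁴

Break the section into simple shapes (no overlaps), measuring from the bottom-left corner of the bounding box.
Vertical leg: 0.8 × 15, A = 12 cm², y = 7.5 cm, Ī = 225 cm⁴.
Horizontal leg (remainder): 3.2 × 0.8, A = 2.56 cm², y = 0.4 cm, Ī = 0.136533 cm⁴.
Centroid: ȳ = ΣA·y / ΣA = 6.25165 cm.
Transfer each piece to the centroidal x-axis using Ī + A·d² with d = y − 6.25165:
  vertical leg: d = 1.24835 cm → contributes +243.701 cm⁴
  horizontal leg (remainder): d = -5.85165 cm → contributes +87.7955 cm⁴
Total I = 331.496 cm⁴.
For the y-axis: x̄ = 0.751648 cm.
Repeating about the centroidal y-axis gives I_y = 11.2641 cm⁴.
Polar second moment: J = I_x + I_y = 342.76 cm⁴.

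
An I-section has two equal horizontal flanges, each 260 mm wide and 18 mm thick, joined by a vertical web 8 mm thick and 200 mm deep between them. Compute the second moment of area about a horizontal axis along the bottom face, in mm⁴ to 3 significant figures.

I_base ≈ 2.69 × 10⁸ mm⁴

Split into non-overlapping primitives; take the origin at the lower-left of the bounding box.
Bottom flange: 260 × 18, A = 4 680 mm², y = 9 mm, Ī = 126 360 mm⁴.
Web: 8 × 200, A = 1 600 mm², y = 118 mm, Ī = 5 333 333 mm⁴.
Top flange: 260 × 18, A = 4 680 mm², y = 227 mm, Ī = 126 360 mm⁴.
Transfer each piece to the base of the section using Ī + A·d² with d = y − 0:
  bottom flange: d = 9 mm → contributes +505 440 mm⁴
  web: d = 118 mm → contributes +27 611 733 mm⁴
  top flange: d = 227 mm → contributes +241 282 080 mm⁴
Total I = 269 399 253 mm⁴.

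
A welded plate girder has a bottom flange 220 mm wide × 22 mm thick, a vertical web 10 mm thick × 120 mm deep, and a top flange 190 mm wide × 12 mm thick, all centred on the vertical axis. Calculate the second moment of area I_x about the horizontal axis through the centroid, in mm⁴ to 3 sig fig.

Treat the section as a set of non-overlapping primitives; coordinates are from the bounding-box lower-left.
Bottom plate: 220 × 22, A = 4 840 mm², y = 11 mm, Ī = 195 213 mm⁴.
Web plate: 10 × 120, A = 1 200 mm², y = 82 mm, Ī = 1 440 000 mm⁴.
Top plate: 190 × 12, A = 2 280 mm², y = 148 mm, Ī = 27 360 mm⁴.
Centroid: ȳ = ΣA·y / ΣA = 58.784 mm.
Transfer each piece to the horizontal axis through the centroid using Ī + A·d² with d = y − 58.784:
  bottom plate: d = -47.784 mm → contributes +11 246 277 mm⁴
  web plate: d = 23.216 mm → contributes +2 086 798 mm⁴
  top plate: d = 89.216 mm → contributes +18 175 149 mm⁴
Total I = 31 508 224 mm⁴.

I_x ≈ 3.15 × 10⁷ mm⁴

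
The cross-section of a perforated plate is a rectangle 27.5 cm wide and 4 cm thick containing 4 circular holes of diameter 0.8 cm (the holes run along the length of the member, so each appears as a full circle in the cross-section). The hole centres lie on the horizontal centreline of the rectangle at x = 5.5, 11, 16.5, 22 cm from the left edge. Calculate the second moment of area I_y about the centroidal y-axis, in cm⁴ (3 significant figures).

Decompose the section into non-overlapping parts with the origin at the bottom-left of its bounding rectangle.
Plate: 27.5 × 4, A = 110 cm², x = 13.75 cm, Ī = 6932.3 cm⁴.
Hole 1 (subtracted): ⌀0.8, A = 0.50265 cm², x = 5.5 cm, Ī = 0.020106 cm⁴.
Hole 2 (subtracted): ⌀0.8, A = 0.50265 cm², x = 11 cm, Ī = 0.020106 cm⁴.
Hole 3 (subtracted): ⌀0.8, A = 0.50265 cm², x = 16.5 cm, Ī = 0.020106 cm⁴.
Hole 4 (subtracted): ⌀0.8, A = 0.50265 cm², x = 22 cm, Ī = 0.020106 cm⁴.
By symmetry the centroid is at mid-width, x̄ = 13.75 cm.
Transfer each piece to the centroidal y-axis using Ī + A·d² with d = x − 13.75:
  plate: d = 0 cm → contributes +6932.3 cm⁴
  hole 1: d = -8.25 cm → contributes −34.232 cm⁴
  hole 2: d = -2.75 cm → contributes −3.8214 cm⁴
  hole 3: d = 2.75 cm → contributes −3.8214 cm⁴
  hole 4: d = 8.25 cm → contributes −34.232 cm⁴
Total I = 6856.2 cm⁴.

I_y ≈ 6860 cm⁴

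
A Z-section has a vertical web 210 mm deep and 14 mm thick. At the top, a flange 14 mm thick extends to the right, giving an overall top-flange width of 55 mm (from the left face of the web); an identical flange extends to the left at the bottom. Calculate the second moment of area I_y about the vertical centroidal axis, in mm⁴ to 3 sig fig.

Treat the section as a set of non-overlapping primitives; coordinates are from the bounding-box lower-left.
Web: 14 × 210, A = 2 940 mm², x = 48 mm, Ī = 48 020 mm⁴.
Top flange (beyond web): 41 × 14, A = 574 mm², x = 75.5 mm, Ī = 80 408 mm⁴.
Bottom flange (beyond web): 41 × 14, A = 574 mm², x = 20.5 mm, Ī = 80 408 mm⁴.
Centroid: x̄ = ΣA·x / ΣA = 48 mm.
Transfer each piece to the vertical centroidal axis using Ī + A·d² with d = x − 48:
  web: d = 0 mm → contributes +48 020 mm⁴
  top flange (beyond web): d = 27.5 mm → contributes +514 495 mm⁴
  bottom flange (beyond web): d = -27.5 mm → contributes +514 495 mm⁴
Total I = 1 077 011 mm⁴.

I_y ≈ 1.08 × 10⁶ mm⁴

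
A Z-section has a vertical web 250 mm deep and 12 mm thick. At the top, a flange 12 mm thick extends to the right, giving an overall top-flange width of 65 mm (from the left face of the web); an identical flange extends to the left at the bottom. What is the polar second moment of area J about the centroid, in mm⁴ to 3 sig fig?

J ≈ 3.53 × 10⁷ mm⁴

Decompose the section into non-overlapping parts with the origin at the bottom-left of its bounding rectangle.
Web: 12 × 250, A = 3 000 mm², y = 125 mm, Ī = 15 625 000 mm⁴.
Top flange (beyond web): 53 × 12, A = 636 mm², y = 244 mm, Ī = 7 632 mm⁴.
Bottom flange (beyond web): 53 × 12, A = 636 mm², y = 6 mm, Ī = 7 632 mm⁴.
Centroid: ȳ = ΣA·y / ΣA = 125 mm.
Transfer each piece to the centroidal x-axis using Ī + A·d² with d = y − 125:
  web: d = 0 mm → contributes +15 625 000 mm⁴
  top flange (beyond web): d = 119 mm → contributes +9 014 028 mm⁴
  bottom flange (beyond web): d = -119 mm → contributes +9 014 028 mm⁴
Total I = 33 653 056 mm⁴.
For the y-axis: x̄ = 59 mm.
Repeating about the centroidal y-axis gives I_y = 1 677 304 mm⁴.
Polar second moment: J = I_x + I_y = 35 330 360 mm⁴.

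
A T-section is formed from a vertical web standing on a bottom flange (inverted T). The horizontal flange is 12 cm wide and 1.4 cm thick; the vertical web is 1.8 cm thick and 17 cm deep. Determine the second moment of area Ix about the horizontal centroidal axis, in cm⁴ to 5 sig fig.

Ix ≈ 1657.7 cm⁴

Decompose the section into non-overlapping parts with the origin at the bottom-left of its bounding rectangle.
Flange: 12 × 1.4, A = 16.8 cm², y = 0.7 cm, Ī = 2.744 cm⁴.
Web: 1.8 × 17, A = 30.6 cm², y = 9.9 cm, Ī = 736.95 cm⁴.
Centroid: ȳ = ΣA·y / ΣA = 6.639241 cm.
Transfer each piece to the horizontal centroidal axis using Ī + A·d² with d = y − 6.639241:
  flange: d = -5.939241 cm → contributes +595.3569 cm⁴
  web: d = 3.260759 cm → contributes +1062.306 cm⁴
Total I = 1657.663 cm⁴.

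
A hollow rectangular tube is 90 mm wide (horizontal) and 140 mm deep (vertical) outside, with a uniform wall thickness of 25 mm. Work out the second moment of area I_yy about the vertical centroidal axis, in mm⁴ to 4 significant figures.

I_yy ≈ 8.025 × 10⁶ mm⁴

Decompose the section into non-overlapping parts with the origin at the bottom-left of its bounding rectangle.
Outer rectangle: 90 × 140, A = 12 600 mm², x = 45 mm, Ī = 8 505 000 mm⁴.
Inner void (subtracted): 40 × 90, A = 3 600 mm², x = 45 mm, Ī = 480 000 mm⁴.
By symmetry the centroid is at mid-width, x̄ = 45 mm.
All pieces are centred on the vertical centroidal axis, so I = ΣĪ (holes subtracted) = 8 025 000 mm⁴.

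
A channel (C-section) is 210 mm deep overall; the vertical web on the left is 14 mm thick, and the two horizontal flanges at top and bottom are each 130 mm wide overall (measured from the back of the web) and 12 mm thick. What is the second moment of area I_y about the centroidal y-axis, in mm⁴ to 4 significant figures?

I_y ≈ 9.211 × 10⁶ mm⁴

Treat the section as a set of non-overlapping primitives; coordinates are from the bounding-box lower-left.
Web: 14 × 210, A = 2 940 mm², x = 7 mm, Ī = 48 020 mm⁴.
Top flange (beyond web): 116 × 12, A = 1 392 mm², x = 72 mm, Ī = 1 560 896 mm⁴.
Bottom flange (beyond web): 116 × 12, A = 1 392 mm², x = 72 mm, Ī = 1 560 896 mm⁴.
Centroid: x̄ = ΣA·x / ΣA = 38.6143 mm.
Transfer each piece to the centroidal y-axis using Ī + A·d² with d = x − 38.6143:
  web: d = -31.6143 mm → contributes +2 986 436 mm⁴
  top flange (beyond web): d = 33.3857 mm → contributes +3 112 430 mm⁴
  bottom flange (beyond web): d = 33.3857 mm → contributes +3 112 430 mm⁴
Total I = 9 211 296 mm⁴.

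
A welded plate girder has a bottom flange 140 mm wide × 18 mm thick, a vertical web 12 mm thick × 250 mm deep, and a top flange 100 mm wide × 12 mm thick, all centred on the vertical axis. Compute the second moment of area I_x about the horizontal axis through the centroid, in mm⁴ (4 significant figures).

I_x ≈ 7.670 × 10⁷ mm⁴

Break the section into simple shapes (no overlaps), measuring from the bottom-left corner of the bounding box.
Bottom plate: 140 × 18, A = 2 520 mm², y = 9 mm, Ī = 68 040 mm⁴.
Web plate: 12 × 250, A = 3 000 mm², y = 143 mm, Ī = 15 625 000 mm⁴.
Top plate: 100 × 12, A = 1 200 mm², y = 274 mm, Ī = 14 400 mm⁴.
Centroid: ȳ = ΣA·y / ΣA = 116.143 mm.
Transfer each piece to the horizontal axis through the centroid using Ī + A·d² with d = y − 116.143:
  bottom plate: d = -107.143 mm → contributes +28 996 611 mm⁴
  web plate: d = 26.8571 mm → contributes +17 788 918 mm⁴
  top plate: d = 157.857 mm → contributes +29 917 053 mm⁴
Total I = 76 702 583 mm⁴.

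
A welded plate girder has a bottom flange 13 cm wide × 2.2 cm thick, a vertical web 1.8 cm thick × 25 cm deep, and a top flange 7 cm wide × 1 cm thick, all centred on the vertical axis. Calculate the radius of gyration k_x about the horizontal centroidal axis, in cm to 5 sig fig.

k_x ≈ 9.7914 cm

Treat the section as a set of non-overlapping primitives; coordinates are from the bounding-box lower-left.
Bottom plate: 13 × 2.2, A = 28.6 cm², y = 1.1 cm, Ī = 11.53533 cm⁴.
Web plate: 1.8 × 25, A = 45 cm², y = 14.7 cm, Ī = 2343.75 cm⁴.
Top plate: 7 × 1, A = 7 cm², y = 27.7 cm, Ī = 0.5833333 cm⁴.
Centroid: ȳ = ΣA·y / ΣA = 11.00323 cm.
Transfer each piece to the horizontal centroidal axis using Ī + A·d² with d = y − 11.00323:
  bottom plate: d = -9.903226 cm → contributes +2816.448 cm⁴
  web plate: d = 3.696774 cm → contributes +2958.726 cm⁴
  top plate: d = 16.69677 cm → contributes +1952.059 cm⁴
Total I = 7727.234 cm⁴.
Radius of gyration: k = √(I/A) = √(7727.234 / 80.6) = 9.791394 cm.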